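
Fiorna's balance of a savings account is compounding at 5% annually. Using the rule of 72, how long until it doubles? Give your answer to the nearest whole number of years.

≈ 14 years

Doubling time ≈ 72 / 5 = 14.40 years.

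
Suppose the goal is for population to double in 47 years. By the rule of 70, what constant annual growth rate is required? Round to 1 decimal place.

about 1.5%

70 / 47 ≈ 1.49, so about 1.5% annually.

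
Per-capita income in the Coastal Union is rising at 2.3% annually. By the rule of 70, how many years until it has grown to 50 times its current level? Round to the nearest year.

One doubling takes 70/2.3 = 30.43 years.
50× is log₂ 50 ≈ 5.64 doublings, so ≈ 5.64 × 30.43 = 172 years.

approximately 172 years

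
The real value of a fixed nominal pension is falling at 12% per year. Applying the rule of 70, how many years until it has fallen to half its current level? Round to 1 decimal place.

The rule works in reverse for decay: 70/12 ≈ 5.83 years to halve.

5.8 years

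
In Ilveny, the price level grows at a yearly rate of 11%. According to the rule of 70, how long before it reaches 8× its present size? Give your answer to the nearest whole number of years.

about 19 years

Doubling time ≈ 70/11 = 6.36 years.
8 = 2^3, so 3 doublings → 19 years.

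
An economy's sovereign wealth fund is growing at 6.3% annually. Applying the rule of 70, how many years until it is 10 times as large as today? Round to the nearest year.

One doubling takes 70/6.3 = 11.11 years.
Reaching 10× takes log₂(10) ≈ 3.32 doublings.
3.32 × 11.11 ≈ 37 years.

approximately 37 years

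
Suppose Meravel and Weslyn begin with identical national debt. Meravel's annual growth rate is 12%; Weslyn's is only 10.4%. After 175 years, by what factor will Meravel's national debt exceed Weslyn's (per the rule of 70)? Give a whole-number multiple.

16 times

Meravel pulls ahead at 1.6 pp per year, so the ratio doubles every 70/1.6 ≈ 43.75 years.
In 175 years that's 4.00 doublings: 2^4.00 ≈ 16.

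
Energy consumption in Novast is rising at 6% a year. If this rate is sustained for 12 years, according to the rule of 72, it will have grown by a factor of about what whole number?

At 6% one doubling takes ≈ 12.00 years; 12 years is 1 of them, so ×2.

2 times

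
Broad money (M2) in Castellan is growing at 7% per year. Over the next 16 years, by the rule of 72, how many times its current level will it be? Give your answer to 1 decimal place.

Doubling time ≈ 72/7 = 10.29 years.
16 years / 10.29 ≈ 1.55 doublings → factor 2^1.55 ≈ 2.9.

about 2.9 times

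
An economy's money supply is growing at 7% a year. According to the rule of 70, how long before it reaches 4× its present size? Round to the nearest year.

approximately 20 years

Doubling time ≈ 70/7 = 10.00 years.
4× is 2 doublings, so 2 × 10.00 ≈ 20 years.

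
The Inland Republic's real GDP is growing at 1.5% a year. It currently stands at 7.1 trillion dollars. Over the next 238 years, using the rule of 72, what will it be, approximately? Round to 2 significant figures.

approximately 220 trillion dollars

It doubles every 72/1.5 ≈ 48.00 years, so 238 years is 4.96 doublings.
2^4.96 ≈ 31.12; 7.1 × 31.12 ≈ 220 trillion dollars.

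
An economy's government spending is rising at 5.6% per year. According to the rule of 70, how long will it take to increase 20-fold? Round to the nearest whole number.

At 5.6% it doubles every 70/5.6 ≈ 12.50 years.
20× is log₂ 20 ≈ 4.32 doublings, so ≈ 4.32 × 12.50 = 54 years.

approximately 54 years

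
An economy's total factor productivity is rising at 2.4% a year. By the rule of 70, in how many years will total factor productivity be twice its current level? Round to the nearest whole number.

Doubling time ≈ 70 / 2.4 = 29.17 years.

29 years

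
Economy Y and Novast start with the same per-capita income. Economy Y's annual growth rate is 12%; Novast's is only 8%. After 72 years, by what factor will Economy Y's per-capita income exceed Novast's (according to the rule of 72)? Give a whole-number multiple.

Rate gap = 12% − 8% = 4 points.
The ratio doubles every 72/4 ≈ 18.00 years.
72/18.00 ≈ 4.00 doublings → ratio ≈ 2^4.00 ≈ 16.

≈ 16 times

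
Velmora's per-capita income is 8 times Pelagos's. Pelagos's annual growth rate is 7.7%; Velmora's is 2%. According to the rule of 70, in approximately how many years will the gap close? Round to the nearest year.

Pelagos gains on Velmora at 7.7% − 2% = 5.7 points a year.
At that relative rate the gap halves every 70/5.7 ≈ 12.28 years.
An 8 times gap closes after 3 halvings: 3 × 12.28 ≈ 37 years.

around 37 years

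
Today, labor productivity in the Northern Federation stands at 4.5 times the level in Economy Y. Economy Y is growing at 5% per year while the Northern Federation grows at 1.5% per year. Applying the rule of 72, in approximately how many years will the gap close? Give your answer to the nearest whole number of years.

Economy Y gains on the Northern Federation at 5% − 1.5% = 3.5 points a year.
At that relative rate the gap halves every 72/3.5 ≈ 20.57 years.
A 4.5 times gap takes log₂(4.5) ≈ 2.17 halvings to close: 2.17 × 20.57 ≈ 45 years.

about 45 years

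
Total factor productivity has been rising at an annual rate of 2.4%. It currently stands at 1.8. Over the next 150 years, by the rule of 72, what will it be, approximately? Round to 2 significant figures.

Doubling time ≈ 72/2.4 = 30.00 years.
150 years is 150/30.00 ≈ 5.00 doublings, a factor of 2^5.00 ≈ 32.00.
1.8 × 32.00 ≈ 58.

≈ 58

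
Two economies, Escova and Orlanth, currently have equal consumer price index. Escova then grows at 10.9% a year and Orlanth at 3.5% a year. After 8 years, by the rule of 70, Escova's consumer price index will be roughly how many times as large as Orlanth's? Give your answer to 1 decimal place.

Only the 7.4-point difference matters.
70/7.4 ≈ 9.46 years per doubling of the ratio; 8 years gives 0.85 doublings, so ≈ 1.8×.

approximately 1.8 times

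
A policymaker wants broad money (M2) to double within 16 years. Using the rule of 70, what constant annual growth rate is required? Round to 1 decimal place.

70 / 16 ≈ 4.38, so about 4.4% annually.

about 4.4%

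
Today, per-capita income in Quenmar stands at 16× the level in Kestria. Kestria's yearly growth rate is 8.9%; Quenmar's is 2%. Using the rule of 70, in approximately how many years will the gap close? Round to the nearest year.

≈ 41 years

Kestria gains on Quenmar at 8.9% − 2% = 6.9 points a year.
At that relative rate the gap halves every 70/6.9 ≈ 10.14 years.
A 16× gap closes after 4 halvings: 4 × 10.14 ≈ 41 years.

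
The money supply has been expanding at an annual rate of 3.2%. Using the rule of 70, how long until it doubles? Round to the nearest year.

around 22 years

70/3.2 ≈ 21.88, so it doubles roughly every 22 years.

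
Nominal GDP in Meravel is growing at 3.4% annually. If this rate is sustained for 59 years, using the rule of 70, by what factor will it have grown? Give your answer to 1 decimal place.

Doubles every ≈ 20.59 years (70/3.4).
59 years is 2.87 doublings; 2^2.87 ≈ 7.3×.

7.3 times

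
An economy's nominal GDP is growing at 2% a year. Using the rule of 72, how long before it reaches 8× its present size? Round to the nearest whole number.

≈ 108 years

At 2% it doubles every 72/2 ≈ 36.00 years.
8× is 3 doublings, so 3 × 36.00 ≈ 108 years.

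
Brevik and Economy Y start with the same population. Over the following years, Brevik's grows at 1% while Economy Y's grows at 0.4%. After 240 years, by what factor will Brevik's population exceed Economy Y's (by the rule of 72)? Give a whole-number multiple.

Brevik pulls ahead at 0.6 pp per year, so the ratio doubles every 72/0.6 ≈ 120.00 years.
In 240 years that's 2.00 doublings: 2^2.00 ≈ 4.

roughly 4 times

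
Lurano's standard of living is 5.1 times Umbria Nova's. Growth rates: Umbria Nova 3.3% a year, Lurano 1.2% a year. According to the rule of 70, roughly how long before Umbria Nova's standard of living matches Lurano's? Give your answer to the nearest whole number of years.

The growth-rate gap is 3.3% − 1.2% = 2.1 percentage points.
So the ratio between them halves every 70/2.1 ≈ 33.33 years.
A 5.1 times gap takes log₂(5.1) ≈ 2.35 halvings to close: 2.35 × 33.33 ≈ 78 years.

around 78 years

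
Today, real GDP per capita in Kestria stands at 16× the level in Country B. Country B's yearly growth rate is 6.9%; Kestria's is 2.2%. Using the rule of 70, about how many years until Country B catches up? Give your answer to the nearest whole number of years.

What matters is the difference: 4.7 pp.
Rule of 70 on the gap: the ratio halves every 70/4.7 ≈ 14.89 years.
A 16× gap closes after 4 halvings: 4 × 14.89 ≈ 60 years.

≈ 60 years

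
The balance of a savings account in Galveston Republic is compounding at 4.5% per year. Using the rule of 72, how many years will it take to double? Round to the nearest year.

At 4.5%, doubling takes about 72/4.5 = 16.00 years.

approximately 16 years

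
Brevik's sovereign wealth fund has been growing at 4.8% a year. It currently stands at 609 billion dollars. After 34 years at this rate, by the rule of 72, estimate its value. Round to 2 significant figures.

It doubles every 72/4.8 ≈ 15.00 years, so 34 years is 2.27 doublings.
2^2.27 ≈ 4.82; 609 × 4.82 ≈ 2900 billion dollars.

around 2900 billion dollars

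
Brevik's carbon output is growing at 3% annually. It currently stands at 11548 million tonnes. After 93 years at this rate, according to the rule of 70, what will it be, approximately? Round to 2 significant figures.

about 180000 million tonnes

Doubling time ≈ 70/3 = 23.33 years.
93 years is 93/23.33 ≈ 3.99 doublings, a factor of 2^3.99 ≈ 15.89.
11548 × 15.89 ≈ 180000 million tonnes.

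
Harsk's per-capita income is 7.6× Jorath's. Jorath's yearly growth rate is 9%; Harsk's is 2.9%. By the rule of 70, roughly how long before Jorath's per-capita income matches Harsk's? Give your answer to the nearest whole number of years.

What matters is the difference: 6.1 pp.
Rule of 70 on the gap: the ratio halves every 70/6.1 ≈ 11.48 years.
A 7.6× gap takes log₂(7.6) ≈ 2.93 halvings to close: 2.93 × 11.48 ≈ 34 years.

34 years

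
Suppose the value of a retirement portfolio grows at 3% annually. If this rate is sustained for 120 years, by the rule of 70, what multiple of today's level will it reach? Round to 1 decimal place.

approximately 35.3 times

Doubling time ≈ 70/3 = 23.33 years.
120 years / 23.33 ≈ 5.14 doublings → factor 2^5.14 ≈ 35.3.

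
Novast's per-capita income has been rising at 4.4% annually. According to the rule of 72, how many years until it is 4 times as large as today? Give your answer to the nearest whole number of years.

approximately 33 years

One doubling takes 72/4.4 = 16.36 years.
4 = 2^2, so 2 doublings → 33 years.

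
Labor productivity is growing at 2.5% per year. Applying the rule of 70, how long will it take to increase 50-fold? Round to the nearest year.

Doubling time ≈ 70/2.5 = 28.00 years.
50× is log₂ 50 ≈ 5.64 doublings, so ≈ 5.64 × 28.00 = 158 years.

roughly 158 years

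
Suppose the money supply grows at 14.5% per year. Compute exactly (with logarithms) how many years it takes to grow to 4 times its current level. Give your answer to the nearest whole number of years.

t = ln(4) / ln(1 + 0.145) = 1.3863 / 0.135405 ≈ 10.24.
≈ 10 years.

10 years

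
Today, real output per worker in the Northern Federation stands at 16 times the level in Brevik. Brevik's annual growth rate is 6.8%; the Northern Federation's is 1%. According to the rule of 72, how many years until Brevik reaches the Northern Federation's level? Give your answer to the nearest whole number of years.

Brevik gains on the Northern Federation at 6.8% − 1% = 5.8 points a year.
At that relative rate the gap halves every 72/5.8 ≈ 12.41 years.
A 16 times gap closes after 4 halvings: 4 × 12.41 ≈ 50 years.

50 years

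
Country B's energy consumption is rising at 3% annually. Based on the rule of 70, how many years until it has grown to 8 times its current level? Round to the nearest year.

roughly 70 years

One doubling takes 70/3 = 23.33 years.
8 = 2^3, so 3 doublings → 70 years.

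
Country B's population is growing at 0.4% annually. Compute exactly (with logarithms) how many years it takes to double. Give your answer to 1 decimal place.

t = ln(2) / ln(1 + 0.004) = 0.6931 / 0.003992 ≈ 173.62.

173.6 years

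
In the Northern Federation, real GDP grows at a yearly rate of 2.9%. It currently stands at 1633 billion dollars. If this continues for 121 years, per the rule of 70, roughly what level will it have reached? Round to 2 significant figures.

approximately 53000 billion dollars

Doubling time ≈ 70/2.9 = 24.14 years.
121 years is 121/24.14 ≈ 5.01 doublings, a factor of 2^5.01 ≈ 32.22.
1633 × 32.22 ≈ 53000 billion dollars.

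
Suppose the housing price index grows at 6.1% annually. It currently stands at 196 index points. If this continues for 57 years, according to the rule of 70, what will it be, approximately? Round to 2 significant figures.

≈ 6100 index points

It doubles every 70/6.1 ≈ 11.48 years, so 57 years is 4.97 doublings.
2^4.97 ≈ 31.34; 196 × 31.34 ≈ 6100 index points.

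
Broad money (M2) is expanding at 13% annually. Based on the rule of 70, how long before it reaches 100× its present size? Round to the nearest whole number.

One doubling takes 70/13 = 5.38 years.
100× is log₂ 100 ≈ 6.64 doublings, so ≈ 6.64 × 5.38 = 36 years.

about 36 years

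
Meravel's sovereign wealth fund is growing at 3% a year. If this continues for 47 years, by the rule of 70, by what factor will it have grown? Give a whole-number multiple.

At 3% one doubling takes ≈ 23.33 years; 47 years is 2 of them, so ×4.

4 times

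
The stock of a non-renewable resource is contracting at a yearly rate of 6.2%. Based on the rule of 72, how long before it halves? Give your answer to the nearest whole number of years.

The rule works in reverse for decay: 72/6.2 ≈ 11.61 years to halve.

about 12 years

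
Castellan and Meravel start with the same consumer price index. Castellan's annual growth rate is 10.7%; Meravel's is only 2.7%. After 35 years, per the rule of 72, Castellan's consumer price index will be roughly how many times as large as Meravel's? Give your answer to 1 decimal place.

Only the 8-point difference matters.
72/8 ≈ 9.00 years per doubling of the ratio; 35 years gives 3.89 doublings, so ≈ 14.8×.

roughly 14.8 times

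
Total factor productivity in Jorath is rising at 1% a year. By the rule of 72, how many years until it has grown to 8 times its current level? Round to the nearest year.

216 years

Doubling time ≈ 72/1 = 72.00 years.
Getting to 8× needs 3 doublings: 3 × 72.00 ≈ 216 years.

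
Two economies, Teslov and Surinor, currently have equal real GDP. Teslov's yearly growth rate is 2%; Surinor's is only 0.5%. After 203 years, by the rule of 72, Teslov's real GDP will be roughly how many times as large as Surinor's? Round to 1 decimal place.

about 18.8 times

Teslov pulls ahead at 1.5 pp per year, so the ratio doubles every 72/1.5 ≈ 48.00 years.
In 203 years that's 4.23 doublings: 2^4.23 ≈ 18.8.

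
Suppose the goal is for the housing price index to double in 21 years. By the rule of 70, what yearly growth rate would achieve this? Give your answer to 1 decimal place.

70 / 21 ≈ 3.33, so about 3.3% per year.

3.3% per year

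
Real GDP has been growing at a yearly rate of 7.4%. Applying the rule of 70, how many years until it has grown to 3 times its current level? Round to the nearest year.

roughly 15 years

Doubling time ≈ 70/7.4 = 9.46 years.
Reaching 3× takes log₂(3) ≈ 1.58 doublings.
1.58 × 9.46 ≈ 15 years.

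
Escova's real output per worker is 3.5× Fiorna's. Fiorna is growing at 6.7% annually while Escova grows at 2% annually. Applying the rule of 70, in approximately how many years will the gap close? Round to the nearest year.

The growth-rate gap is 6.7% − 2% = 4.7 percentage points.
So the ratio between them halves every 70/4.7 ≈ 14.89 years.
A 3.5× gap takes log₂(3.5) ≈ 1.81 halvings to close: 1.81 × 14.89 ≈ 27 years.

≈ 27 years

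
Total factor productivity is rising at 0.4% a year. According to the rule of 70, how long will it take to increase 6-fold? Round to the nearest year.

approximately 452 years

At 0.4% it doubles every 70/0.4 ≈ 175.00 years.
Reaching 6× takes log₂(6) ≈ 2.58 doublings.
2.58 × 175.00 ≈ 452 years.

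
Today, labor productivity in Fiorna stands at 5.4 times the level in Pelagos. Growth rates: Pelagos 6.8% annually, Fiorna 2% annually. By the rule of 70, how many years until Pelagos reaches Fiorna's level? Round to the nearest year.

around 35 years

Pelagos gains on Fiorna at 6.8% − 2% = 4.8 points a year.
At that relative rate the gap halves every 70/4.8 ≈ 14.58 years.
A 5.4 times gap takes log₂(5.4) ≈ 2.43 halvings to close: 2.43 × 14.58 ≈ 35 years.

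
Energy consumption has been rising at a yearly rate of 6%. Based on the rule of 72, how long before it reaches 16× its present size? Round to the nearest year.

One doubling takes 72/6 = 12.00 years.
16 = 2^4, so 4 doublings → 48 years.

≈ 48 years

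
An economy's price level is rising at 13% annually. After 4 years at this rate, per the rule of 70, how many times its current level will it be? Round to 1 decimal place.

Doubles every ≈ 5.38 years (70/13).
4 years is 0.74 doublings; 2^0.74 ≈ 1.7×.

around 1.7 times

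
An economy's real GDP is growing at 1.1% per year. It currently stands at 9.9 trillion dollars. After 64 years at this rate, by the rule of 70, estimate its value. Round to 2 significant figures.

Doubling time ≈ 70/1.1 = 63.64 years.
64 years is 64/63.64 ≈ 1.01 doublings, a factor of 2^1.01 ≈ 2.01.
9.9 × 2.01 ≈ 20 trillion dollars.

around 20 trillion dollars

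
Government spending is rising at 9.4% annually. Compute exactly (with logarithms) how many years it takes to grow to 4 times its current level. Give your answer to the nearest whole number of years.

t = ln(4) / ln(1 + 0.094) = 1.3863 / 0.089841 ≈ 15.43.
≈ 15 years.

15 years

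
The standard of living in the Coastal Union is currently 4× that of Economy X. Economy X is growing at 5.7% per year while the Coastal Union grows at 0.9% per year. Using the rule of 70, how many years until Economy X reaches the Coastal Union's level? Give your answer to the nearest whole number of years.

The growth-rate gap is 5.7% − 0.9% = 4.8 percentage points.
So the ratio between them halves every 70/4.8 ≈ 14.58 years.
A 4× gap closes after 2 halvings: 2 × 14.58 ≈ 29 years.

29 years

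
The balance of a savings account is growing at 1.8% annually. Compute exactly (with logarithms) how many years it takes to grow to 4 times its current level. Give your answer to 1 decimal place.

t = ln(4) / ln(1 + 0.018) = 1.3863 / 0.017840 ≈ 77.71.

77.7 years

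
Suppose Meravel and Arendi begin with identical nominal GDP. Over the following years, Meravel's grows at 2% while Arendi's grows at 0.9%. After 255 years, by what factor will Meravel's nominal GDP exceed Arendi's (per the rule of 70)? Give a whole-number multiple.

Only the 1.1-point difference matters.
70/1.1 ≈ 63.64 years per doubling of the ratio; 255 years gives 4.01 doublings, so ≈ 16×.

roughly 16 times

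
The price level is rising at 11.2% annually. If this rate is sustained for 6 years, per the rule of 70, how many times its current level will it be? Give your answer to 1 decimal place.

Doubling time ≈ 70/11.2 = 6.25 years.
6 years / 6.25 ≈ 0.96 doublings → factor 2^0.96 ≈ 1.9.

around 1.9 times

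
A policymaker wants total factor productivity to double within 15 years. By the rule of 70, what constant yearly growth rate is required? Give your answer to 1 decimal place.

4.7%

70 / 15 ≈ 4.67, so about 4.7% per year.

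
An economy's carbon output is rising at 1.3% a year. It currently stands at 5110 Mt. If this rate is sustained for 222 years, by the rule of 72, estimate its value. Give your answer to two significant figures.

Doubling time ≈ 72/1.3 = 55.38 years.
222 years is 222/55.38 ≈ 4.01 doublings, a factor of 2^4.01 ≈ 16.11.
5110 × 16.11 ≈ 82000 Mt.

around 82000 Mt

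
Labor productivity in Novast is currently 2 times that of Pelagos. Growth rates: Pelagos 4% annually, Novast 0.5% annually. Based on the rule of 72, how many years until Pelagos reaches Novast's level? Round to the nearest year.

around 21 years

Pelagos gains on Novast at 4% − 0.5% = 3.5 points a year.
At that relative rate the gap halves every 72/3.5 ≈ 20.57 years.
A 2 times gap closes after 1 halving: 1 × 20.57 ≈ 21 years.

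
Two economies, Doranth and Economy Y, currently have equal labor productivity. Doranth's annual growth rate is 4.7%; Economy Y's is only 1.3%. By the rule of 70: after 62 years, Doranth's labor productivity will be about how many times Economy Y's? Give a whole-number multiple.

Doranth pulls ahead at 3.4 pp per year, so the ratio doubles every 70/3.4 ≈ 20.59 years.
In 62 years that's 3.01 doublings: 2^3.01 ≈ 8.

about 8 times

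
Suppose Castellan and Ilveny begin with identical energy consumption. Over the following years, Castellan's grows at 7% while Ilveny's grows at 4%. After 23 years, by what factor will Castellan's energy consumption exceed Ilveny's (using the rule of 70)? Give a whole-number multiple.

Only the 3-point difference matters.
70/3 ≈ 23.33 years per doubling of the ratio; 23 years gives 0.99 doublings, so ≈ 2×.

approximately 2 times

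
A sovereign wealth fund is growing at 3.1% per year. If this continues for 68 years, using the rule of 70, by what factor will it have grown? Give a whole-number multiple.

70/3.1 ≈ 22.58 years per doubling.
68 years fits 3 doublings: 2^3 = 8.

roughly 8 times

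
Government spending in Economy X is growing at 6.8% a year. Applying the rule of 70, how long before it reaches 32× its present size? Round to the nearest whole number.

At 6.8% it doubles every 70/6.8 ≈ 10.29 years.
Getting to 32× needs 5 doublings: 5 × 10.29 ≈ 51 years.

≈ 51 years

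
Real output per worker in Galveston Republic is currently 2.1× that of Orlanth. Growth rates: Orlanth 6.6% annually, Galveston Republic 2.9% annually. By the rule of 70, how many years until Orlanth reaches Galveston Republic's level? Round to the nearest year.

The growth-rate gap is 6.6% − 2.9% = 3.7 percentage points.
So the ratio between them halves every 70/3.7 ≈ 18.92 years.
A 2.1× gap takes log₂(2.1) ≈ 1.07 halvings to close: 1.07 × 18.92 ≈ 20 years.

20 years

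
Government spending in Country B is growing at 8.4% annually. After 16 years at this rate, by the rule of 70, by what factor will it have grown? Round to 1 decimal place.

approximately 3.8 times

Doubling time ≈ 70/8.4 = 8.33 years.
16 years / 8.33 ≈ 1.92 doublings → factor 2^1.92 ≈ 3.8.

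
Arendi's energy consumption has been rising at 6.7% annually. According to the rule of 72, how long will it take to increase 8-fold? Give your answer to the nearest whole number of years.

One doubling takes 72/6.7 = 10.75 years.
8× is 3 doublings, so 3 × 10.75 ≈ 32 years.

≈ 32 years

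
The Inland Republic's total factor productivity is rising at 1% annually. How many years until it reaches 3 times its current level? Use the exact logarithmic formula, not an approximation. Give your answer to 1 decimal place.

t = ln(3) / ln(1 + 0.01) = 1.0986 / 0.009950 ≈ 110.41.

110.4 years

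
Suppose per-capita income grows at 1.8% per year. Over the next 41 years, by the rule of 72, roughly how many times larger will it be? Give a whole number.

≈ 2 times

72/1.8 ≈ 40.00 years per doubling.
41 years fits 1 doubling: 2^1 = 2.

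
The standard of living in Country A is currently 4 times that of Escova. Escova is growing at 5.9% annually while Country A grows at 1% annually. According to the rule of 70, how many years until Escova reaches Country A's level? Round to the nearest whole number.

What matters is the difference: 4.9 pp.
Rule of 70 on the gap: the ratio halves every 70/4.9 ≈ 14.29 years.
A 4 times gap closes after 2 halvings: 2 × 14.29 ≈ 29 years.

roughly 29 years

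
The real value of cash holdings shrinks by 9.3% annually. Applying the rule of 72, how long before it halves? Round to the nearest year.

Halving time ≈ 72 / 9.3 = 7.74 → 8 years.

8 years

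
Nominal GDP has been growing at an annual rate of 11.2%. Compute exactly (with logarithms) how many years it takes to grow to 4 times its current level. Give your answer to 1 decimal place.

t = ln(4) / ln(1 + 0.112) = 1.3863 / 0.106160 ≈ 13.06.

13.1 years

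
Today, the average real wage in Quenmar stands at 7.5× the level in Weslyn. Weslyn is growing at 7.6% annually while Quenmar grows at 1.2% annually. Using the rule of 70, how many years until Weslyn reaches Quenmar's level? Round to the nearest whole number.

What matters is the difference: 6.4 pp.
Rule of 70 on the gap: the ratio halves every 70/6.4 ≈ 10.94 years.
A 7.5× gap takes log₂(7.5) ≈ 2.91 halvings to close: 2.91 × 10.94 ≈ 32 years.

approximately 32 years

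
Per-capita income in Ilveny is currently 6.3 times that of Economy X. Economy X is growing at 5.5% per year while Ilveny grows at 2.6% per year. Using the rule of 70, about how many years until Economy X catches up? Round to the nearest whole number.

What matters is the difference: 2.9 pp.
Rule of 70 on the gap: the ratio halves every 70/2.9 ≈ 24.14 years.
A 6.3 times gap takes log₂(6.3) ≈ 2.66 halvings to close: 2.66 × 24.14 ≈ 64 years.

around 64 years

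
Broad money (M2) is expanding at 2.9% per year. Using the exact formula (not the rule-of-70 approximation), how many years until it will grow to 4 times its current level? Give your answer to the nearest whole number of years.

t = ln(4) / ln(1 + 0.029) = 1.3863 / 0.028587 ≈ 48.49.
≈ 48 years.

48 years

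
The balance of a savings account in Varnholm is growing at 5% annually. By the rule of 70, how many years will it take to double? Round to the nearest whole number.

around 14 years

70/5 ≈ 14.00, so it doubles roughly every 14 years.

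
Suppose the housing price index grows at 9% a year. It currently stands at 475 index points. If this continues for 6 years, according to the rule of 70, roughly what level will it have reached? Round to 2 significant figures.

roughly 810 index points

Doubling time ≈ 70/9 = 7.78 years.
6 years is 6/7.78 ≈ 0.77 doublings, a factor of 2^0.77 ≈ 1.71.
475 × 1.71 ≈ 810 index points.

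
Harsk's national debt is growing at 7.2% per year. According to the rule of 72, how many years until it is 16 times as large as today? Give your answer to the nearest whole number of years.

≈ 40 years

At 7.2% it doubles every 72/7.2 ≈ 10.00 years.
16× is 4 doublings, so 4 × 10.00 ≈ 40 years.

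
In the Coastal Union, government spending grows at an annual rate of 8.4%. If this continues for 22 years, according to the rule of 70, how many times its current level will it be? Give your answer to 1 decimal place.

around 6.2 times

Doubles every ≈ 8.33 years (70/8.4).
22 years is 2.64 doublings; 2^2.64 ≈ 6.2×.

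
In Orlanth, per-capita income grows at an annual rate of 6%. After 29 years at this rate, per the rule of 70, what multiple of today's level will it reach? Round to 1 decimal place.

Doubles every ≈ 11.67 years (70/6).
29 years is 2.49 doublings; 2^2.49 ≈ 5.6×.

5.6 times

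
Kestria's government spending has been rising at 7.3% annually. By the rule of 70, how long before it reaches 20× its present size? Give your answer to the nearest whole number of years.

≈ 41 years

At 7.3% it doubles every 70/7.3 ≈ 9.59 years.
Reaching 20× takes log₂(20) ≈ 4.32 doublings.
4.32 × 9.59 ≈ 41 years.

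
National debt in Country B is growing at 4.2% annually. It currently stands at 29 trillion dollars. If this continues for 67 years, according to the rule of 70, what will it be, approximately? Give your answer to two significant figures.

approximately 470 trillion dollars

It doubles every 70/4.2 ≈ 16.67 years, so 67 years is 4.02 doublings.
2^4.02 ≈ 16.22; 29 × 16.22 ≈ 470 trillion dollars.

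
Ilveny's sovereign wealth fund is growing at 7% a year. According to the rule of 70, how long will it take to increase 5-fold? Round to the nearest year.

around 23 years

One doubling takes 70/7 = 10.00 years.
5× is log₂ 5 ≈ 2.32 doublings, so ≈ 2.32 × 10.00 = 23 years.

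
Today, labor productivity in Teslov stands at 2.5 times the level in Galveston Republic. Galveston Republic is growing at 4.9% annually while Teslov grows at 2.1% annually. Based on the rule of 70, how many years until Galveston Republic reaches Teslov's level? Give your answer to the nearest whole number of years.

roughly 33 years

Galveston Republic gains on Teslov at 4.9% − 2.1% = 2.8 points a year.
At that relative rate the gap halves every 70/2.8 ≈ 25.00 years.
A 2.5 times gap takes log₂(2.5) ≈ 1.32 halvings to close: 1.32 × 25.00 ≈ 33 years.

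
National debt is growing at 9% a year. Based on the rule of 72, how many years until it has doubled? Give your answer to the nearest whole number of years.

≈ 8 years

72/9 ≈ 8.00, so it doubles roughly every 8 years.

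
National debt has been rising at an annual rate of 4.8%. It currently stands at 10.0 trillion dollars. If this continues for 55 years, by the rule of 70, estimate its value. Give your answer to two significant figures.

≈ 140 trillion dollars

Doubling time ≈ 70/4.8 = 14.58 years.
55 years is 55/14.58 ≈ 3.77 doublings, a factor of 2^3.77 ≈ 13.64.
10.0 × 13.64 ≈ 140 trillion dollars.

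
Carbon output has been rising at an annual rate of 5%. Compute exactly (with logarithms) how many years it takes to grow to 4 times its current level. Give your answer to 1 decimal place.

28.4 years

t = ln(4) / ln(1 + 0.05) = 1.3863 / 0.048790 ≈ 28.41.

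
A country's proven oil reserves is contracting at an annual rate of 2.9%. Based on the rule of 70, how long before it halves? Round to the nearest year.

roughly 24 years

Falling at 2.9%, it halves about every 70/2.9 = 24.14 years.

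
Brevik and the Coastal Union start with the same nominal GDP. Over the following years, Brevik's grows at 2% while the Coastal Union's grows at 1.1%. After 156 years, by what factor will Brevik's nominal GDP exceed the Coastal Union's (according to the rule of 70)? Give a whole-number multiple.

about 4 times

Rate gap = 2% − 1.1% = 0.9 points.
The ratio doubles every 70/0.9 ≈ 77.78 years.
156/77.78 ≈ 2.01 doublings → ratio ≈ 2^2.01 ≈ 4.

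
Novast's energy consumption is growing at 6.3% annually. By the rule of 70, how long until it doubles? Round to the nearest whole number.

11 years

Doubling time ≈ 70 / 6.3 = 11.11 years.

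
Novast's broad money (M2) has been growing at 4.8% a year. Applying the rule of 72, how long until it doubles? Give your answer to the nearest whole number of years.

around 15 years

At 4.8%, doubling takes about 72/4.8 = 15.00 years.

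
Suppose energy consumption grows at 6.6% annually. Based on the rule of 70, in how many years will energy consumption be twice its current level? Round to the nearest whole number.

roughly 11 years

70/6.6 ≈ 10.61, so it doubles roughly every 11 years.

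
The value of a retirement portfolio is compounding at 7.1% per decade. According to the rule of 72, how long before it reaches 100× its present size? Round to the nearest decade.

about 67 decades

One doubling takes 72/7.1 = 10.14 decades.
100× is log₂ 100 ≈ 6.64 doublings, so ≈ 6.64 × 10.14 = 67 decades.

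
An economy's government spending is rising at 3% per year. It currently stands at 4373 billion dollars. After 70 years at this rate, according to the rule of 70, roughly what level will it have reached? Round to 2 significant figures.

roughly 35000 billion dollars

Doubling time ≈ 70/3 = 23.33 years.
70 years is 70/23.33 ≈ 3.00 doublings, a factor of 2^3.00 ≈ 8.00.
4373 × 8.00 ≈ 35000 billion dollars.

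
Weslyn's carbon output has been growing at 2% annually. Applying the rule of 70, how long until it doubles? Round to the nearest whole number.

Doubling time ≈ 70 / 2 = 35.00 years.

35 years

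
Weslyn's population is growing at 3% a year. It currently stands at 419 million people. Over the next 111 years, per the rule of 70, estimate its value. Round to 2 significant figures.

≈ 11000 million people

It doubles every 70/3 ≈ 23.33 years, so 111 years is 4.76 doublings.
2^4.76 ≈ 27.10; 419 × 27.10 ≈ 11000 million people.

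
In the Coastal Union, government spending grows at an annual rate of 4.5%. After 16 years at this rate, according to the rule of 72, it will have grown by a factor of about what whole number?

At 4.5% one doubling takes ≈ 16.00 years; 16 years is 1 of them, so ×2.

2 times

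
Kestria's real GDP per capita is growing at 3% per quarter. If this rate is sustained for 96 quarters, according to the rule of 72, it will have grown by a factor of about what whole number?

At 3% one doubling takes ≈ 24.00 quarters; 96 quarters is 4 of them, so ×16.

roughly 16 times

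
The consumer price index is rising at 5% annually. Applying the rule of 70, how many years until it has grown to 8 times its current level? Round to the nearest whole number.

At 5% it doubles every 70/5 ≈ 14.00 years.
8 = 2^3, so 3 doublings → 42 years.

≈ 42 years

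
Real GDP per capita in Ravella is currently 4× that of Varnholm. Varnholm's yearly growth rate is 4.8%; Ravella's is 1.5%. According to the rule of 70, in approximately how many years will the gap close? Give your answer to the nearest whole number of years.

Varnholm gains on Ravella at 4.8% − 1.5% = 3.3 points a year.
At that relative rate the gap halves every 70/3.3 ≈ 21.21 years.
A 4× gap closes after 2 halvings: 2 × 21.21 ≈ 42 years.

about 42 years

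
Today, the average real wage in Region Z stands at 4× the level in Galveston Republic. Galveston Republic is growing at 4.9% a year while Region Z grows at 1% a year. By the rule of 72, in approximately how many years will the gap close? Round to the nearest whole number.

What matters is the difference: 3.9 pp.
Rule of 72 on the gap: the ratio halves every 72/3.9 ≈ 18.46 years.
A 4× gap closes after 2 halvings: 2 × 18.46 ≈ 37 years.

approximately 37 years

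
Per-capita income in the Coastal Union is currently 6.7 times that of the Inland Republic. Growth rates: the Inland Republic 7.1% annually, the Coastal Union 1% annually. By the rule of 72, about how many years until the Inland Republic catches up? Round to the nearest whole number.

the Inland Republic gains on the Coastal Union at 7.1% − 1% = 6.1 points a year.
At that relative rate the gap halves every 72/6.1 ≈ 11.80 years.
A 6.7 times gap takes log₂(6.7) ≈ 2.74 halvings to close: 2.74 × 11.80 ≈ 32 years.

≈ 32 years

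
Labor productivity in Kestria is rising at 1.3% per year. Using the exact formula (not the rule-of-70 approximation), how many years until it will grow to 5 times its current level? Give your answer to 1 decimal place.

t = ln(5) / ln(1 + 0.013) = 1.6094 / 0.012916 ≈ 124.61.

124.6 years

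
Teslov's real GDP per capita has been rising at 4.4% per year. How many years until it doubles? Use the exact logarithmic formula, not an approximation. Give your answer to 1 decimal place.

t = ln(2) / ln(1 + 0.044) = 0.6931 / 0.043059 ≈ 16.10.

16.1 years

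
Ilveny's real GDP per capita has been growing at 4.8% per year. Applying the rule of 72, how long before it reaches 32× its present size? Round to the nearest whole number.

≈ 75 years

At 4.8% it doubles every 72/4.8 ≈ 15.00 years.
32 = 2^5, so 5 doublings → 75 years.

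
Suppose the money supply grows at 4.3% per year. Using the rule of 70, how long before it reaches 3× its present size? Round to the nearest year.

At 4.3% it doubles every 70/4.3 ≈ 16.28 years.
3× is log₂ 3 ≈ 1.58 doublings, so ≈ 1.58 × 16.28 = 26 years.

around 26 years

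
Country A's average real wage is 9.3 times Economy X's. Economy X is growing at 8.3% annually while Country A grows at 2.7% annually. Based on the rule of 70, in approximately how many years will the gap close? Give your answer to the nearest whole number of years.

Economy X gains on Country A at 8.3% − 2.7% = 5.6 points a year.
At that relative rate the gap halves every 70/5.6 ≈ 12.50 years.
A 9.3 times gap takes log₂(9.3) ≈ 3.22 halvings to close: 3.22 × 12.50 ≈ 40 years.

40 years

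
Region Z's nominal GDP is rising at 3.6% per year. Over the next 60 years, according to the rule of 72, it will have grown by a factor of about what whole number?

72/3.6 ≈ 20.00 years per doubling.
60 years fits 3 doublings: 2^3 = 8.

approximately 8 times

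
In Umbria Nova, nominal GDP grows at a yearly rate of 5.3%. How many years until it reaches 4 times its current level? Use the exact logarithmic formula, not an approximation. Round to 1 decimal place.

t = ln(4) / ln(1 + 0.053) = 1.3863 / 0.051643 ≈ 26.84.

26.8 years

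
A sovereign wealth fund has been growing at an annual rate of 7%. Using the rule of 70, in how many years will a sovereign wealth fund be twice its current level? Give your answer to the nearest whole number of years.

about 10 years

70/7 ≈ 10.00, so it doubles roughly every 10 years.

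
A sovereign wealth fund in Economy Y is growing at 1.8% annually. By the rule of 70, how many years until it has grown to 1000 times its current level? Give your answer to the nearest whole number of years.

At 1.8% it doubles every 70/1.8 ≈ 38.89 years.
1000× is log₂ 1000 ≈ 9.97 doublings, so ≈ 9.97 × 38.89 = 388 years.

around 388 years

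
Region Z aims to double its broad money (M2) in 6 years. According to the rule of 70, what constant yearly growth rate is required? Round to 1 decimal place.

70 / 6 ≈ 11.67, so about 11.7% per year.

about 11.7% per year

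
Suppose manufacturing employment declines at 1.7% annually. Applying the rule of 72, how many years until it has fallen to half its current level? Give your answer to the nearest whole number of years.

around 42 years

Falling at 1.7%, it halves about every 72/1.7 = 42.35 years.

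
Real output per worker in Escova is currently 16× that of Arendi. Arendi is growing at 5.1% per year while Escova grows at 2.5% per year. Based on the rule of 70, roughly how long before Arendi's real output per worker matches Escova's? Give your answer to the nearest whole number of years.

Arendi gains on Escova at 5.1% − 2.5% = 2.6 points a year.
At that relative rate the gap halves every 70/2.6 ≈ 26.92 years.
A 16× gap closes after 4 halvings: 4 × 26.92 ≈ 108 years.

roughly 108 years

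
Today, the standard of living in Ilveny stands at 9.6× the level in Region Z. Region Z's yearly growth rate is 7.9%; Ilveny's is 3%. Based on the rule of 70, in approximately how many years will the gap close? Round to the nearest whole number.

The growth-rate gap is 7.9% − 3% = 4.9 percentage points.
So the ratio between them halves every 70/4.9 ≈ 14.29 years.
A 9.6× gap takes log₂(9.6) ≈ 3.26 halvings to close: 3.26 × 14.29 ≈ 47 years.

about 47 years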